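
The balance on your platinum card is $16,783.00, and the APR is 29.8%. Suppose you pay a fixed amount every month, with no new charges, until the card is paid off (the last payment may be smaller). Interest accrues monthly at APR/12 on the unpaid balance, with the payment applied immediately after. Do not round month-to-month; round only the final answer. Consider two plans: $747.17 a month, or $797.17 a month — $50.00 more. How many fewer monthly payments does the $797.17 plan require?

3 fewer payments

Monthly rate r = 29.8%/12 = 2.48333% = 0.0248333.
At $747.17/mo: n = ⌈−ln(1 − rB₀/P)/ln(1+r)⌉ = 34 payments (last $200.46); total interest = total paid − $16,783.00 = $8,074.07.
At $797.17/mo: 31 payments (last $130.19); total interest $7,262.29.
Payments saved = 34 − 31 = 3.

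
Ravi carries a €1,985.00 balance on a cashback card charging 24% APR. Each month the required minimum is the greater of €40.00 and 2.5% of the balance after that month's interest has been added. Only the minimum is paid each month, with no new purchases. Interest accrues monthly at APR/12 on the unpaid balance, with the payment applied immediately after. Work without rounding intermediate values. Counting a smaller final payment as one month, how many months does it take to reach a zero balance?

Monthly rate r = 24%/12 = 2% = 0.02.
While 2.5% of the post-interest balance exceeds €40.00, each month B ← (B·(1+r))·(1 − 0.025), i.e. B shrinks by the factor (1+r)·0.975 = 0.9945.
This holds for months 1–43. Entering month 44 the balance is €1,565.91; 2.5% of the post-interest balance is now below €40.00, so the flat €40.00 minimum applies from here.
From month 44 a fixed €40.00 at rate r clears €1,565.91 in 78 more payments. Total: 43 + 78 = 121 months.

121 months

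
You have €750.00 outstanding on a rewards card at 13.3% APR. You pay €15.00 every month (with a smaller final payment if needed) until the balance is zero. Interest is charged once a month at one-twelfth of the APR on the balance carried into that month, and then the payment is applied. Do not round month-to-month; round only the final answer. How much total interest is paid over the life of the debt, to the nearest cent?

Monthly rate r = 13.3%/12 = 1.10833% = 0.0110833.
Payoff takes n = ⌈−ln(1 − rB₀/P)/ln(1+r)⌉ = ⌈73.288⌉ = 74 payments; the last is €4.34.
Total paid = 73·€15.00 + €4.34 = €1,099.34.
Total interest = total paid − principal = €1,099.34 − €750.00 = €349.34.

€349.34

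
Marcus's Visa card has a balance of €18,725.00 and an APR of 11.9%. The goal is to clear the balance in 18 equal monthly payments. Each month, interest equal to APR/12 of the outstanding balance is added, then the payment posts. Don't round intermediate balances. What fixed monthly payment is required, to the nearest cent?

€1,141.02

Monthly rate r = 11.9%/12 = 0.991667% = 0.00991667.
Level-payment amortization: P = B₀·r / (1 − (1+r)^(−n)) = 18725.00·0.00991667 / (1 − 1.00992^(−18)).
Denominator 1 − (1+r)^(−18) = 0.162740102.
P = 185.69 / 0.162740102 ≈ 1141.02.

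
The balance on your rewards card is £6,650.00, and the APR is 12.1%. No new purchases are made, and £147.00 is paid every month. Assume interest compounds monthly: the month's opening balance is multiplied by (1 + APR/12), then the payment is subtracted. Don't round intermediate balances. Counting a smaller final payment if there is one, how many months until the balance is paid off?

61 payments

Monthly rate r = 12.1%/12 = 1.00833% = 0.0100833.
Recurrence: B ← B·(1+r) − £147.00.
Month 1: interest £67.05; balance after payment £6,570.05.
Month 2: interest £66.25; balance after payment £6,489.30.
Closed form: n = −ln(1 − rB₀/P)/ln(1+r) = −ln(0.54385)/ln(1.01008) ≈ 60.709, so the balance reaches zero during payment 61.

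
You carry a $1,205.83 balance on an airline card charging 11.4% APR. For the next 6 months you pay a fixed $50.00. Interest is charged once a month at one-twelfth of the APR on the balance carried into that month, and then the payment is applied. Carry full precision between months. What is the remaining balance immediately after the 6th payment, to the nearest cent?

Monthly rate r = 11.4%/12 = 0.95% = 0.0095.
Each month: B ← B·(1+r) − $50.00.
Month 1: interest $11.46; balance after payment $1,167.29.
Month 2: interest $11.09; balance after payment $1,128.37.
Month 3: interest $10.72; balance after payment $1,089.09.
Month 4: interest $10.35; balance after payment $1,049.44.
Month 5: interest $9.97; balance after payment $1,009.41.
Month 6: interest $9.59; balance after payment $969.00.

$969.00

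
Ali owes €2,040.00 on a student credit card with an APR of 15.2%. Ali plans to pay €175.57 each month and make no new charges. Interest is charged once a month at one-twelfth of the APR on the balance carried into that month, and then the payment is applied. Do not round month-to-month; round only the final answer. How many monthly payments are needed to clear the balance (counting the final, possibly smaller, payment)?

Monthly rate r = 15.2%/12 = 1.26667% = 0.0126667.
Recurrence: B ← B·(1+r) − €175.57.
Month 1: interest €25.84; balance after payment €1,890.27.
Month 2: interest €23.94; balance after payment €1,738.64.
Closed form: n = −ln(1 − rB₀/P)/ln(1+r) = −ln(0.85282)/ln(1.01267) ≈ 12.648, so the balance reaches zero during payment 13.

13 months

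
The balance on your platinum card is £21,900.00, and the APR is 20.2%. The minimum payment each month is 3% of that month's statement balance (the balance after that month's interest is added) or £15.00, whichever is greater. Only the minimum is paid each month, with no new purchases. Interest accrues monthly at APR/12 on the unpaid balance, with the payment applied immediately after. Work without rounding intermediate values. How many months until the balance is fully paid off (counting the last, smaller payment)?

Monthly rate r = 20.2%/12 = 1.68333% = 0.0168333.
While 3% of the post-interest balance exceeds £15.00, each month B ← (B·(1+r))·(1 − 0.03), i.e. B shrinks by the factor (1+r)·0.97 = 0.98633.
This holds for months 1–276. Entering month 277 the balance is £490.21; 3% of the post-interest balance is now below £15.00, so the flat £15.00 minimum applies from here.
From month 277 a fixed £15.00 at rate r clears £490.21 in 48 more payments. Total: 276 + 48 = 324 months.

324 months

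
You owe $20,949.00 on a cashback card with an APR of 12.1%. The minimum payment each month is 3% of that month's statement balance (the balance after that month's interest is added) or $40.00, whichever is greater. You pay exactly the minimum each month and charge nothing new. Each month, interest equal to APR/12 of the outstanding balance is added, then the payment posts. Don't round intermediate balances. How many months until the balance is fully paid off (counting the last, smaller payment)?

Monthly rate r = 12.1%/12 = 1.00833% = 0.0100833.
While 3% of the post-interest balance exceeds $40.00, each month B ← (B·(1+r))·(1 − 0.03), i.e. B shrinks by the factor (1+r)·0.97 = 0.97978.
This holds for months 1–136. Entering month 137 the balance is $1,302.26; 3% of the post-interest balance is now below $40.00, so the flat $40.00 minimum applies from here.
From month 137 a fixed $40.00 at rate r clears $1,302.26 in 40 more payments. Total: 136 + 40 = 176 months.

176 months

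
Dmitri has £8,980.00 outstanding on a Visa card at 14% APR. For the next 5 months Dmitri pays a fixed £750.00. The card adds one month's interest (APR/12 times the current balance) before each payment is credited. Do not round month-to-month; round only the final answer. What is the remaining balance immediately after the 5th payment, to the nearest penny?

Monthly rate r = 14%/12 = 1.16667% = 0.0116667.
Each month: B ← B·(1+r) − £750.00.
Month 1: interest £104.77; balance after payment £8,334.77.
Month 2: interest £97.24; balance after payment £7,682.01.
Month 3: interest £89.62; balance after payment £7,021.63.
Month 4: interest £81.92; balance after payment £6,353.55.
Month 5: interest £74.12; balance after payment £5,677.67.

£5,677.67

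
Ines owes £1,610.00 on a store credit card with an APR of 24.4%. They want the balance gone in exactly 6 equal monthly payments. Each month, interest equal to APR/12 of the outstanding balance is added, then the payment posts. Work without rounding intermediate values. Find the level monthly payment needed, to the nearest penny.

£287.75

Monthly rate r = 24.4%/12 = 2.03333% = 0.0203333.
Level-payment amortization: P = B₀·r / (1 − (1+r)^(−n)) = 1610.00·0.0203333 / (1 − 1.02033^(−6)).
Denominator 1 − (1+r)^(−6) = 0.113767748.
P = 32.7367 / 0.113767748 ≈ 287.75.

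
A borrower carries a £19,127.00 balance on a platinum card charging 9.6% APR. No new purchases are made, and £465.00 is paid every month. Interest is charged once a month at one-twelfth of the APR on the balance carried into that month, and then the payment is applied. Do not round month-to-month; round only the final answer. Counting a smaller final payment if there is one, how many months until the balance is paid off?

Monthly rate r = 9.6%/12 = 0.8% = 0.008.
Recurrence: B ← B·(1+r) − £465.00.
Month 1: interest £153.02; balance after payment £18,815.02.
Month 2: interest £150.52; balance after payment £18,500.54.
Closed form: n = −ln(1 − rB₀/P)/ln(1+r) = −ln(0.67093)/ln(1.008) ≈ 50.085, so the balance reaches zero during payment 51.

51 months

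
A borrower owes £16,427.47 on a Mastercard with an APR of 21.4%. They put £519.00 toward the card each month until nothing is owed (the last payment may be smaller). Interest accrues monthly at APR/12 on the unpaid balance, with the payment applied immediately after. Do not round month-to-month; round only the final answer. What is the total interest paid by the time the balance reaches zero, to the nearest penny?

Monthly rate r = 21.4%/12 = 1.78333% = 0.0178333.
Payoff takes n = ⌈−ln(1 − rB₀/P)/ln(1+r)⌉ = ⌈47.022⌉ = 48 payments; the last is £11.73.
Total paid = 47·£519.00 + £11.73 = £24,404.73.
Total interest = total paid − principal = £24,404.73 − £16,427.47 = £7,977.26.

£7,977.26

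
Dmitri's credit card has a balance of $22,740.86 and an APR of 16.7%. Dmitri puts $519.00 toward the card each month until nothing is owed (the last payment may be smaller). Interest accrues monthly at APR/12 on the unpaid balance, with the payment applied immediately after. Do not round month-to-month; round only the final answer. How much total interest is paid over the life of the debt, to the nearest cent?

Monthly rate r = 16.7%/12 = 1.39167% = 0.0139167.
Payoff takes n = ⌈−ln(1 − rB₀/P)/ln(1+r)⌉ = ⌈68.090⌉ = 69 payments; the last is $46.91.
Total paid = 68·$519.00 + $46.91 = $35,338.91.
Total interest = total paid − principal = $35,338.91 − $22,740.86 = $12,598.05.

$12,598.05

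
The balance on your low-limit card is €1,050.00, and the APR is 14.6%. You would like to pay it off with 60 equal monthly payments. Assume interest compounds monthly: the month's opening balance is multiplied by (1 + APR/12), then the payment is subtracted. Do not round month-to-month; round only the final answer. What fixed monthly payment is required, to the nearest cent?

Monthly rate r = 14.6%/12 = 1.21667% = 0.0121667.
Level-payment amortization: P = B₀·r / (1 − (1+r)^(−n)) = 1050.00·0.0121667 / (1 − 1.01217^(−60)).
Denominator 1 − (1+r)^(−60) = 0.515963451.
P = 12.775 / 0.515963451 ≈ 24.76.

€24.76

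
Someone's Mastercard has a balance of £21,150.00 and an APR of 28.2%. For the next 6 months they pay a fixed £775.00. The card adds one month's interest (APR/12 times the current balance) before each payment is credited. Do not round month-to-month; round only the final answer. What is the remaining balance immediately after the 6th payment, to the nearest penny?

£19,381.04

Monthly rate r = 28.2%/12 = 2.35% = 0.0235.
Each month: B ← B·(1+r) − £775.00.
Month 1: interest £497.02; balance after payment £20,872.03.
Month 2: interest £490.49; balance after payment £20,587.52.
Month 3: interest £483.81; balance after payment £20,296.32.
Month 4: interest £476.96; balance after payment £19,998.29.
Month 5: interest £469.96; balance after payment £19,693.25.
Month 6: interest £462.79; balance after payment £19,381.04.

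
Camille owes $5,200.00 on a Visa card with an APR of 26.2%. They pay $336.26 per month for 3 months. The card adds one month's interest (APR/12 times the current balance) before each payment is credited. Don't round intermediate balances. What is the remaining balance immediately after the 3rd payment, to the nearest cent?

$4,517.13

Monthly rate r = 26.2%/12 = 2.18333% = 0.0218333.
Each month: B ← B·(1+r) − $336.26.
Month 1: interest $113.53; balance after payment $4,977.27.
Month 2: interest $108.67; balance after payment $4,749.68.
Month 3: interest $103.70; balance after payment $4,517.13.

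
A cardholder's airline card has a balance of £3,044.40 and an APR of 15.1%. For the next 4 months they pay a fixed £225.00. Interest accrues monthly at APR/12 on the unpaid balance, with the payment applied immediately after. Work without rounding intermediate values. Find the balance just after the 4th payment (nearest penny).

Monthly rate r = 15.1%/12 = 1.25833% = 0.0125833.
Each month: B ← B·(1+r) − £225.00.
Month 1: interest £38.31; balance after payment £2,857.71.
Month 2: interest £35.96; balance after payment £2,668.67.
Month 3: interest £33.58; balance after payment £2,477.25.
Month 4: interest £31.17; balance after payment £2,283.42.

£2,283.42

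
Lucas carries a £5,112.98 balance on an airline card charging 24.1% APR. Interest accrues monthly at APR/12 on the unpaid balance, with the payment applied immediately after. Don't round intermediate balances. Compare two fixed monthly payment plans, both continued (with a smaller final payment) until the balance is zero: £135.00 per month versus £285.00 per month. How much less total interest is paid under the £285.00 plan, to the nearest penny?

Monthly rate r = 24.1%/12 = 2.00833% = 0.0200833.
At £135.00/mo: n = ⌈−ln(1 − rB₀/P)/ln(1+r)⌉ = 72 payments (last £122.17); total interest = total paid − £5,112.98 = £4,594.19.
At £285.00/mo: 23 payments (last £134.03); total interest £1,291.05.
Interest saved = £4,594.19 − £1,291.05 = £3,303.14.

£3,303.14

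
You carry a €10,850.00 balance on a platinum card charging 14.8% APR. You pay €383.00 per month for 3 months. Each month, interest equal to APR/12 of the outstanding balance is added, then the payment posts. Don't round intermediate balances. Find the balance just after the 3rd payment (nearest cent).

Monthly rate r = 14.8%/12 = 1.23333% = 0.0123333.
Each month: B ← B·(1+r) − €383.00.
Month 1: interest €133.82; balance after payment €10,600.82.
Month 2: interest €130.74; balance after payment €10,348.56.
Month 3: interest €127.63; balance after payment €10,093.19.

€10,093.19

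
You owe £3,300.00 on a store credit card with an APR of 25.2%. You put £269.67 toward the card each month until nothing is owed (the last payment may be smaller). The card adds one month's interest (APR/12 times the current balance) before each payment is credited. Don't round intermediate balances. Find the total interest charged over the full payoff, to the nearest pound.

Monthly rate r = 25.2%/12 = 2.1% = 0.021.
Payoff takes n = ⌈−ln(1 − rB₀/P)/ln(1+r)⌉ = ⌈14.292⌉ = 15 payments; the last is £79.44.
Total paid = 14·£269.67 + £79.44 = £3,854.82.
Total interest = total paid − principal = £3,854.82 − £3,300.00 = £554.82.

£555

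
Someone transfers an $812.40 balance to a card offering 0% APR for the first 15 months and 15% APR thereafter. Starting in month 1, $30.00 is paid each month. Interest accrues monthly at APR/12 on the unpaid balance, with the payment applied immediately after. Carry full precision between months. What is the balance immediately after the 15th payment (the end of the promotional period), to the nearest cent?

$362.40

Promo months 1–15 at r₀ = 0%/12 = 0; months 16+ at r₁ = 15%/12 = 0.0125.
After month 15 (no interest yet): B = $812.40 − 15·$30.00 = $362.40.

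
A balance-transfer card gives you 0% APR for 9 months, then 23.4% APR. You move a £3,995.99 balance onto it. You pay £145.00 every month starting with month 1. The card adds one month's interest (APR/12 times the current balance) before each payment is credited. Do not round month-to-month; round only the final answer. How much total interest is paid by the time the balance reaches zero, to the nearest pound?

Promo months 1–9 at r₀ = 0%/12 = 0; months 10+ at r₁ = 23.4%/12 = 0.0195.
After month 9 (no interest yet): B = £3,995.99 − 9·£145.00 = £2,690.99.
Then at r₁ with £145.00/mo: n₂ = −ln(1 − r₁·B/P)/ln(1+r₁) ≈ 23.26 → 24 more payments.
Total paid = 32·£145.00 + £38.29 = £4,678.29; interest = £4,678.29 − £3,995.99 = £682.30.

£682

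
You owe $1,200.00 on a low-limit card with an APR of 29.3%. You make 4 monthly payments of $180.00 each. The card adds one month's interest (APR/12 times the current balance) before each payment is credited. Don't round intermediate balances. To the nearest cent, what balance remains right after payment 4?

$574.76

Monthly rate r = 29.3%/12 = 2.44167% = 0.0244167.
Each month: B ← B·(1+r) − $180.00.
Month 1: interest $29.30; balance after payment $1,049.30.
Month 2: interest $25.62; balance after payment $894.92.
Month 3: interest $21.85; balance after payment $736.77.
Month 4: interest $17.99; balance after payment $574.76.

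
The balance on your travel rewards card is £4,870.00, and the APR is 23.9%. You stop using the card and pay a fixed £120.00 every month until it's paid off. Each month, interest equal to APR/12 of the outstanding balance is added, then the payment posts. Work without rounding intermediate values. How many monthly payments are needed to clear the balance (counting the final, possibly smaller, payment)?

84 payments

Monthly rate r = 23.9%/12 = 1.99167% = 0.0199167.
Recurrence: B ← B·(1+r) − £120.00.
Month 1: interest £96.99; balance after payment £4,846.99.
Month 2: interest £96.54; balance after payment £4,823.53.
Closed form: n = −ln(1 − rB₀/P)/ln(1+r) = −ln(0.19172)/ln(1.01992) ≈ 83.756, so the balance reaches zero during payment 84.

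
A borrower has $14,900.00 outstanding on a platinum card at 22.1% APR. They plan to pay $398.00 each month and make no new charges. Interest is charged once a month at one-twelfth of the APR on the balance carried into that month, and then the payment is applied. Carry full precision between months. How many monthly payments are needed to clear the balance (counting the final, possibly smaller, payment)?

65 months

Monthly rate r = 22.1%/12 = 1.84167% = 0.0184167.
Recurrence: B ← B·(1+r) − $398.00.
Month 1: interest $274.41; balance after payment $14,776.41.
Month 2: interest $272.13; balance after payment $14,650.54.
Closed form: n = −ln(1 − rB₀/P)/ln(1+r) = −ln(0.31053)/ln(1.01842) ≈ 64.084, so the balance reaches zero during payment 65.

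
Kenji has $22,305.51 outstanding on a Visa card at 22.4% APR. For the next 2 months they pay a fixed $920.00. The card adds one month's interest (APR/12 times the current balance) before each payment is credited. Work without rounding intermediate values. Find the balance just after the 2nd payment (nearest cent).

Monthly rate r = 22.4%/12 = 1.86667% = 0.0186667.
Each month: B ← B·(1+r) − $920.00.
Month 1: interest $416.37; balance after payment $21,801.88.
Month 2: interest $406.97; balance after payment $21,288.85.

$21,288.85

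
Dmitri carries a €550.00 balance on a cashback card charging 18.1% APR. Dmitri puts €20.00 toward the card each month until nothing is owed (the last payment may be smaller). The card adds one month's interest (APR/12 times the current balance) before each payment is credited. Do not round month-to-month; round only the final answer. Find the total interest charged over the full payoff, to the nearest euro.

€166

Monthly rate r = 18.1%/12 = 1.50833% = 0.0150833.
Payoff takes n = ⌈−ln(1 − rB₀/P)/ln(1+r)⌉ = ⌈35.789⌉ = 36 payments; the last is €15.81.
Total paid = 35·€20.00 + €15.81 = €715.81.
Total interest = total paid − principal = €715.81 − €550.00 = €165.81.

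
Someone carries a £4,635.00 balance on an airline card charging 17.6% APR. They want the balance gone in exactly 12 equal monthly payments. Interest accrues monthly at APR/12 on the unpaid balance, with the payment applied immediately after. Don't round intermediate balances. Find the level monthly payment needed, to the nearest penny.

Monthly rate r = 17.6%/12 = 1.46667% = 0.0146667.
Level-payment amortization: P = B₀·r / (1 − (1+r)^(−n)) = 4635.00·0.0146667 / (1 − 1.01467^(−12)).
Denominator 1 − (1+r)^(−12) = 0.160309423.
P = 67.98 / 0.160309423 ≈ 424.05.

£424.05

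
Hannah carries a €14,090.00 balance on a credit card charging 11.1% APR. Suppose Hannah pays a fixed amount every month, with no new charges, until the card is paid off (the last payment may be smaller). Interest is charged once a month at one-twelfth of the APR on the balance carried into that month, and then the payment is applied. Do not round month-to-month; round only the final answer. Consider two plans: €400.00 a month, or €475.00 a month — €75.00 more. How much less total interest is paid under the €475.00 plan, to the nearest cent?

€582.21

Monthly rate r = 11.1%/12 = 0.925% = 0.00925.
At €400.00/mo: n = ⌈−ln(1 − rB₀/P)/ln(1+r)⌉ = 43 payments (last €328.73); total interest = total paid − €14,090.00 = €3,038.73.
At €475.00/mo: 35 payments (last €396.52); total interest €2,456.52.
Interest saved = €3,038.73 − €2,456.52 = €582.21.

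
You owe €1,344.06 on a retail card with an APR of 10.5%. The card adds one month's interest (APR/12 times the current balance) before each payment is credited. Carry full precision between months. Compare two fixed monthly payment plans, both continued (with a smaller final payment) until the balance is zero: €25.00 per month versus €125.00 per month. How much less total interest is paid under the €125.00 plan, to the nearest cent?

Monthly rate r = 10.5%/12 = 0.875% = 0.00875.
At €25.00/mo: n = ⌈−ln(1 − rB₀/P)/ln(1+r)⌉ = 73 payments (last €24.15); total interest = total paid − €1,344.06 = €480.09.
At €125.00/mo: 12 payments (last €42.85); total interest €73.79.
Interest saved = €480.09 − €73.79 = €406.30.

€406.30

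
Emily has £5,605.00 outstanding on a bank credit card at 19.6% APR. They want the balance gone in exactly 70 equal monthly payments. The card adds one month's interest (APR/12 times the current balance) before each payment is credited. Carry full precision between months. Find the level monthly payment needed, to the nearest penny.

£134.97

Monthly rate r = 19.6%/12 = 1.63333% = 0.0163333.
Level-payment amortization: P = B₀·r / (1 − (1+r)^(−n)) = 5605.00·0.0163333 / (1 − 1.01633^(−70)).
Denominator 1 − (1+r)^(−70) = 0.67828736.
P = 91.5483 / 0.67828736 ≈ 134.97.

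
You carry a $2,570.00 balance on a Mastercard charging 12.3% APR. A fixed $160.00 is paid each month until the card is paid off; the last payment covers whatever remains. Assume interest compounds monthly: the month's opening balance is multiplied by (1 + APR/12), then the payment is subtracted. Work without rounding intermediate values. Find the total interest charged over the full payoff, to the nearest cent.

Monthly rate r = 12.3%/12 = 1.025% = 0.01025.
Payoff takes n = ⌈−ln(1 − rB₀/P)/ln(1+r)⌉ = ⌈17.640⌉ = 18 payments; the last is $102.64.
Total paid = 17·$160.00 + $102.64 = $2,822.64.
Total interest = total paid − principal = $2,822.64 − $2,570.00 = $252.64.

$252.64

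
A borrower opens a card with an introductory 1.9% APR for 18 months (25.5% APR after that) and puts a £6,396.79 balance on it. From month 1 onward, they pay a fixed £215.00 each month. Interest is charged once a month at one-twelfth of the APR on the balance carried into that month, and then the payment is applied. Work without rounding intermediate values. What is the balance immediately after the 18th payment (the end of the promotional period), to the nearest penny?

Promo months 1–18 at r₀ = 1.9%/12 = 0.00158333; months 19+ at r₁ = 25.5%/12 = 0.02125.
After month 18: iterate B ← B·(1+r₀) − £215.00 for 18 months → £2,659.05.

£2,659.05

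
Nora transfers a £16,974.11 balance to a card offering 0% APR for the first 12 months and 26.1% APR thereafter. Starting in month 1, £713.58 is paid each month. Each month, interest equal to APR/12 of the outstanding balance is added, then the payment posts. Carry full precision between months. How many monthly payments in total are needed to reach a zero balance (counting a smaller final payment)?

26 payments

Promo months 1–12 at r₀ = 0%/12 = 0; months 13+ at r₁ = 26.1%/12 = 0.02175.
After month 12 (no interest yet): B = £16,974.11 − 12·£713.58 = £8,411.15.
Then at r₁ with £713.58/mo: n₂ = −ln(1 − r₁·B/P)/ln(1+r₁) ≈ 13.77 → 14 more payments.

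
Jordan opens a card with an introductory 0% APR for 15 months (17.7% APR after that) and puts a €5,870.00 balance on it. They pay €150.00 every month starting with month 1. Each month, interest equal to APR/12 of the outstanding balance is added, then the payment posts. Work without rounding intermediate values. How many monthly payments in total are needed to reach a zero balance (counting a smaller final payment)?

Promo months 1–15 at r₀ = 0%/12 = 0; months 16+ at r₁ = 17.7%/12 = 0.01475.
After month 15 (no interest yet): B = €5,870.00 − 15·€150.00 = €3,620.00.
Then at r₁ with €150.00/mo: n₂ = −ln(1 − r₁·B/P)/ln(1+r₁) ≈ 30.05 → 31 more payments.

46 payments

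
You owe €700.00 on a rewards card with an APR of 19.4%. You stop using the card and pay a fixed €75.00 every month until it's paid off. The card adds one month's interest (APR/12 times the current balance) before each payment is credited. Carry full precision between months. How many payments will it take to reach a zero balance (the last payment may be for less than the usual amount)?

11 payments

Monthly rate r = 19.4%/12 = 1.61667% = 0.0161667.
Recurrence: B ← B·(1+r) − €75.00.
Month 1: interest €11.32; balance after payment €636.32.
Month 2: interest €10.29; balance after payment €571.60.
Closed form: n = −ln(1 − rB₀/P)/ln(1+r) = −ln(0.84911)/ln(1.01617) ≈ 10.199, so the balance reaches zero during payment 11.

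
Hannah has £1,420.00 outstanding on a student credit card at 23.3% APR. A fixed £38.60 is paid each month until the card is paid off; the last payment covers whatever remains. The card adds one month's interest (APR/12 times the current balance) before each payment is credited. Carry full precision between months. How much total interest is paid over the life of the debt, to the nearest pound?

£1,095

Monthly rate r = 23.3%/12 = 1.94167% = 0.0194167.
Payoff takes n = ⌈−ln(1 − rB₀/P)/ln(1+r)⌉ = ⌈65.145⌉ = 66 payments; the last is £5.66.
Total paid = 65·£38.60 + £5.66 = £2,514.66.
Total interest = total paid − principal = £2,514.66 − £1,420.00 = £1,094.66.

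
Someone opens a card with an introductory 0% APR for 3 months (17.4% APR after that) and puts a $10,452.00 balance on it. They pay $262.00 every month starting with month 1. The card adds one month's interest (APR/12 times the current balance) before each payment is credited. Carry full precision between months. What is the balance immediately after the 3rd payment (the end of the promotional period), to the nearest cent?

Promo months 1–3 at r₀ = 0%/12 = 0; months 4+ at r₁ = 17.4%/12 = 0.0145.
After month 3 (no interest yet): B = $10,452.00 − 3·$262.00 = $9,666.00.

$9,666.00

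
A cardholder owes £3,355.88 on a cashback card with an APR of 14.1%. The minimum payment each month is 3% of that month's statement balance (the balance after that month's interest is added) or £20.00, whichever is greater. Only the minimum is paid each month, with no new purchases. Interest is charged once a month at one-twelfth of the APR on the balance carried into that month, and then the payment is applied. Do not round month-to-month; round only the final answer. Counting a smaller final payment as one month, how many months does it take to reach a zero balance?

Monthly rate r = 14.1%/12 = 1.175% = 0.01175.
While 3% of the post-interest balance exceeds £20.00, each month B ← (B·(1+r))·(1 − 0.03), i.e. B shrinks by the factor (1+r)·0.97 = 0.9814.
This holds for months 1–87. Entering month 88 the balance is £655.11; 3% of the post-interest balance is now below £20.00, so the flat £20.00 minimum applies from here.
From month 88 a fixed £20.00 at rate r clears £655.11 in 42 more payments. Total: 87 + 42 = 129 months.

129 months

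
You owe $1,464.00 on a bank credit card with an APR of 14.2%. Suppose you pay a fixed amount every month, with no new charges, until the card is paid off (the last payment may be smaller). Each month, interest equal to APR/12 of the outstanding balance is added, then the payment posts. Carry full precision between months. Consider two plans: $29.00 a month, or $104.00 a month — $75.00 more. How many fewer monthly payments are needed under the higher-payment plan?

Monthly rate r = 14.2%/12 = 1.18333% = 0.0118333.
At $29.00/mo: n = ⌈−ln(1 − rB₀/P)/ln(1+r)⌉ = 78 payments (last $9.76); total interest = total paid − $1,464.00 = $778.76.
At $104.00/mo: 16 payments (last $51.04); total interest $147.04.
Payments saved = 78 − 16 = 62.

62 fewer payments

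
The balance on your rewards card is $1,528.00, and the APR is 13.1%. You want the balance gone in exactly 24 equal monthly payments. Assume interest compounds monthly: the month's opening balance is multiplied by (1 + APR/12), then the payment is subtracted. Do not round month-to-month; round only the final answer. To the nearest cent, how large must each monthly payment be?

$72.72

Monthly rate r = 13.1%/12 = 1.09167% = 0.0109167.
Level-payment amortization: P = B₀·r / (1 − (1+r)^(−n)) = 1528.00·0.0109167 / (1 − 1.01092^(−24)).
Denominator 1 − (1+r)^(−24) = 0.229395679.
P = 16.6807 / 0.229395679 ≈ 72.72.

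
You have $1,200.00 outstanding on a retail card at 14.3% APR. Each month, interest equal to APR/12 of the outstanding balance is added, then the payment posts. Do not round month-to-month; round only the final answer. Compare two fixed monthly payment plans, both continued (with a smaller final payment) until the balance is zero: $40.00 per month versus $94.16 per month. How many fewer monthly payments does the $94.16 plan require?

24 fewer payments

Monthly rate r = 14.3%/12 = 1.19167% = 0.0119167.
At $40.00/mo: n = ⌈−ln(1 − rB₀/P)/ln(1+r)⌉ = 38 payments (last $13.82); total interest = total paid − $1,200.00 = $293.82.
At $94.16/mo: 14 payments (last $85.25); total interest $109.33.
Payments saved = 38 − 14 = 24.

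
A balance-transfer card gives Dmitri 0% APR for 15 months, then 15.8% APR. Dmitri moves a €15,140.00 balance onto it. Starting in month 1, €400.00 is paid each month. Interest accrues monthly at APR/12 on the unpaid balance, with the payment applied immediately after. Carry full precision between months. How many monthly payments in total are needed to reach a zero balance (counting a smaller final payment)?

43 months

Promo months 1–15 at r₀ = 0%/12 = 0; months 16+ at r₁ = 15.8%/12 = 0.0131667.
After month 15 (no interest yet): B = €15,140.00 − 15·€400.00 = €9,140.00.
Then at r₁ with €400.00/mo: n₂ = −ln(1 − r₁·B/P)/ln(1+r₁) ≈ 27.36 → 28 more payments.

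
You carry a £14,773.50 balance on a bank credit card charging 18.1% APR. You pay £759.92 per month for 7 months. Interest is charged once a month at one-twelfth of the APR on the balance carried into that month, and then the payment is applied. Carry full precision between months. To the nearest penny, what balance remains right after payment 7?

£10,839.43

Monthly rate r = 18.1%/12 = 1.50833% = 0.0150833.
Each month: B ← B·(1+r) − £759.92.
Month 1: interest £222.83; balance after payment £14,236.41.
Month 2: interest £214.73; balance after payment £13,691.23.
Month 3: interest £206.51; balance after payment £13,137.82.
Month 4: interest £198.16; balance after payment £12,576.06.
Month 5: interest £189.69; balance after payment £12,005.83.
Month 6: interest £181.09; balance after payment £11,426.99.
Month 7: interest £172.36; balance after payment £10,839.43.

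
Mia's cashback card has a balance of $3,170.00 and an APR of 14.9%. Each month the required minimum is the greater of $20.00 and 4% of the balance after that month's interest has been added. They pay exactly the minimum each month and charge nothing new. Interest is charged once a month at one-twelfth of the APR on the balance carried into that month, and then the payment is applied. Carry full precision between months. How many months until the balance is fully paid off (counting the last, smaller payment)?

Monthly rate r = 14.9%/12 = 1.24167% = 0.0124167.
While 4% of the post-interest balance exceeds $20.00, each month B ← (B·(1+r))·(1 − 0.04), i.e. B shrinks by the factor (1+r)·0.96 = 0.97192.
This holds for months 1–66. Entering month 67 the balance is $483.81; 4% of the post-interest balance is now below $20.00, so the flat $20.00 minimum applies from here.
From month 67 a fixed $20.00 at rate r clears $483.81 in 29 more payments. Total: 66 + 29 = 95 months.

95 months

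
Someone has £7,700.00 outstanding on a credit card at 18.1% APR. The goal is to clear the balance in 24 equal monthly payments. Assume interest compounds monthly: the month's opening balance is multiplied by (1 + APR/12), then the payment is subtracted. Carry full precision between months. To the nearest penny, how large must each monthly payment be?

Monthly rate r = 18.1%/12 = 1.50833% = 0.0150833.
Level-payment amortization: P = B₀·r / (1 − (1+r)^(−n)) = 7700.00·0.0150833 / (1 − 1.01508^(−24)).
Denominator 1 − (1+r)^(−24) = 0.301833079.
P = 116.142 / 0.301833079 ≈ 384.79.

£384.79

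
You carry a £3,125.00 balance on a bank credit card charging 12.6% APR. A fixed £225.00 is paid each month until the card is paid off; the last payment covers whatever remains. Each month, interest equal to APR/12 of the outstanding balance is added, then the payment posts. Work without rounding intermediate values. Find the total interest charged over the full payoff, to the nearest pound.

Monthly rate r = 12.6%/12 = 1.05% = 0.0105.
Payoff takes n = ⌈−ln(1 − rB₀/P)/ln(1+r)⌉ = ⌈15.091⌉ = 16 payments; the last is £20.56.
Total paid = 15·£225.00 + £20.56 = £3,395.56.
Total interest = total paid − principal = £3,395.56 − £3,125.00 = £270.56.

£271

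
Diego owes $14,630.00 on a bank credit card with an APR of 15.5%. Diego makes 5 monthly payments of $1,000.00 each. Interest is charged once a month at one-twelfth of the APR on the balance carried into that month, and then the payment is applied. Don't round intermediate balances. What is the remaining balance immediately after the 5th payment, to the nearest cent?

$10,468.73

Monthly rate r = 15.5%/12 = 1.29167% = 0.0129167.
Each month: B ← B·(1+r) − $1,000.00.
Month 1: interest $188.97; balance after payment $13,818.97.
Month 2: interest $178.50; balance after payment $12,997.47.
Month 3: interest $167.88; balance after payment $12,165.35.
Month 4: interest $157.14; balance after payment $11,322.49.
Month 5: interest $146.25; balance after payment $10,468.73.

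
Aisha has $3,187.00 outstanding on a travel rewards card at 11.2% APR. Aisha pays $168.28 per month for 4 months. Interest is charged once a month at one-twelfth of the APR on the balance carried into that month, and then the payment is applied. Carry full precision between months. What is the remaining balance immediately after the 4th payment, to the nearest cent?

Monthly rate r = 11.2%/12 = 0.933333% = 0.00933333.
Each month: B ← B·(1+r) − $168.28.
Month 1: interest $29.75; balance after payment $3,048.47.
Month 2: interest $28.45; balance after payment $2,908.64.
Month 3: interest $27.15; balance after payment $2,767.50.
Month 4: interest $25.83; balance after payment $2,625.06.

$2,625.06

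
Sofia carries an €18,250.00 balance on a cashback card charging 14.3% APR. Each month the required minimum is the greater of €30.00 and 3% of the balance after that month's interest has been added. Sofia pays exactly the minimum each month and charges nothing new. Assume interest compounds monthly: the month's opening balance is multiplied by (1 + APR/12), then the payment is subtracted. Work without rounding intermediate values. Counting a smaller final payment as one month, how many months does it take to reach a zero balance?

Monthly rate r = 14.3%/12 = 1.19167% = 0.0119167.
While 3% of the post-interest balance exceeds €30.00, each month B ← (B·(1+r))·(1 − 0.03), i.e. B shrinks by the factor (1+r)·0.97 = 0.98156.
This holds for months 1–157. Entering month 158 the balance is €982.09; 3% of the post-interest balance is now below €30.00, so the flat €30.00 minimum applies from here.
From month 158 a fixed €30.00 at rate r clears €982.09 in 42 more payments. Total: 157 + 42 = 199 months.

199 months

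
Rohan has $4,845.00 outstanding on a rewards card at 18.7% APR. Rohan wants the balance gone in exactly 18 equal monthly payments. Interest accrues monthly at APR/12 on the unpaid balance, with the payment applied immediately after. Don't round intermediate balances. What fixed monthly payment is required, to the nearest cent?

$310.76

Monthly rate r = 18.7%/12 = 1.55833% = 0.0155833.
Level-payment amortization: P = B₀·r / (1 − (1+r)^(−n)) = 4845.00·0.0155833 / (1 − 1.01558^(−18)).
Denominator 1 − (1+r)^(−18) = 0.242958254.
P = 75.5012 / 0.242958254 ≈ 310.76.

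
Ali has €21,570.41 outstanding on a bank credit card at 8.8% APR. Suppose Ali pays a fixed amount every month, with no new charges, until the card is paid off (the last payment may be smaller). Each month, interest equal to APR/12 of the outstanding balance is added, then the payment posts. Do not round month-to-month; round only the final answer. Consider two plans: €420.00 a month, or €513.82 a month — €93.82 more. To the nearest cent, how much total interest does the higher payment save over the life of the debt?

Monthly rate r = 8.8%/12 = 0.733333% = 0.00733333.
At €420.00/mo: n = ⌈−ln(1 − rB₀/P)/ln(1+r)⌉ = 65 payments (last €287.06); total interest = total paid − €21,570.41 = €5,596.65.
At €513.82/mo: 51 payments (last €185.64); total interest €4,306.23.
Interest saved = €5,596.65 − €4,306.23 = €1,290.42.

€1,290.42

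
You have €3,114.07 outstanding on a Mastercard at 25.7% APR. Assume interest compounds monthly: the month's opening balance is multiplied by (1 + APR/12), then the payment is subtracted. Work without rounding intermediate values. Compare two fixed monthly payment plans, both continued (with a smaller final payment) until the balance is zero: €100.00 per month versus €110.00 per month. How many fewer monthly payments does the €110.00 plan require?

8 fewer payments

Monthly rate r = 25.7%/12 = 2.14167% = 0.0214167.
At €100.00/mo: n = ⌈−ln(1 − rB₀/P)/ln(1+r)⌉ = 52 payments (last €88.28); total interest = total paid − €3,114.07 = €2,074.21.
At €110.00/mo: 44 payments (last €108.88); total interest €1,724.81.
Payments saved = 52 − 44 = 8.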